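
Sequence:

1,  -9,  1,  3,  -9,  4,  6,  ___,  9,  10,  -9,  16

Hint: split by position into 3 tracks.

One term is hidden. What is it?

The terms cycle through 3 interleaved subsequences.
Stream A: 1, 3, 6, 10 (the triangular numbers T_1, T_2, …).
Stream B: -9, -9, ?, -9 (the constant sequence -9).
Stream C: 1, 4, 9, 16 (the squares 1², 2², 3², …).
So the missing entry in stream B is -9.

-9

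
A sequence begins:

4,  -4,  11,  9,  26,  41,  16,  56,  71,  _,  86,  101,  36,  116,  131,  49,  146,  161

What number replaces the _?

25

Positions follow the repeating pattern ABB; grouping by letter gives 2 tracks.
Track A: 4, 9, 16, ?, 36, 49. Perfect squares starting at 2².
Track B: -4, 11, 26, 41, 56, 71, 86, 101, 116, 131, 146, 161. Adding 15 each time.
Track A's pattern makes the blank 25.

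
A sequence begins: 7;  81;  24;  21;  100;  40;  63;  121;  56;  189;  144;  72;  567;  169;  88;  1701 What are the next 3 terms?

The terms cycle through 3 interleaved subsequences.
Track A: 7, 21, 63, 189, 567, 1701. A geometric progression (common ratio 3).
Track B: 81, 100, 121, 144, 169. The squares 9², 10², 11², ….
Track C: 24, 40, 56, 72, 88. Adding 16 each time.
Term 17 comes from track B (its 6th entry): 196.
Term 18 comes from track C (its 6th entry): 104.
Position 19 → track A, term 7 = 5103.

196, 104, 5103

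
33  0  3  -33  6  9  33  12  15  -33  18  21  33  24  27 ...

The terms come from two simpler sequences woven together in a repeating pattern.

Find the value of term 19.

Reading positions in blocks of 3 reveals the pattern ABB — 2 tracks woven together.
Track A: 33, -33, 33, -33, 33. Oscillating between 33 and -33.
Track B: 0, 3, 6, 9, 12, 15, 18, 21, 24, 27. Arithmetic, step +3.
The 19th slot belongs to track A; its 7th term is 33.

33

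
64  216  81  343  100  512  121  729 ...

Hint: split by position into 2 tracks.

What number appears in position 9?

Split by position mod 2 into 2 tracks.
Track A: 64, 81, 100, 121 (the squares 8², 9², 10², …).
Track B: 216, 343, 512, 729 (the cubes 6³, 7³, 8³, …).
Position 9 falls in track A as its term 5, giving 144.

144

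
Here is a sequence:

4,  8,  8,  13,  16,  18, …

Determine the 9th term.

64

Split by position mod 2 into 2 tracks.
Subsequence A is 4, 8, 16, which is powers 2^2, 2^3, 2^4, ….
Subsequence B is 8, 13, 18, which is arithmetic with common difference +5.
Term 9 comes from subsequence A (its 5th entry): 64.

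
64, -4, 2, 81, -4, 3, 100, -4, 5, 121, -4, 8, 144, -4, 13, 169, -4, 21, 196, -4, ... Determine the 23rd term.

Split by position mod 3: positions 1, 4, 7, … form one track, and each other residue class forms its own.
Track A: 64, 81, 100, 121, 144, 169, 196. Consecutive squares n² from n = 8.
Track B: -4, -4, -4, -4, -4, -4, -4. Constant -4.
Track C: 2, 3, 5, 8, 13, 21. Each term equals the sum of the previous two.
Term 23 comes from track B (its 8th entry): -4.

-4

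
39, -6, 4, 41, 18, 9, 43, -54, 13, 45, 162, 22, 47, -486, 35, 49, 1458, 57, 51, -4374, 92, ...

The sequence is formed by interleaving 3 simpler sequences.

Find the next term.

The terms cycle through 3 interleaved subsequences.
Track A: 39, 41, 43, 45, 47, 49, 51. Linear: a_n = 37 + 2·n.
Track B: -6, 18, -54, 162, -486, 1458, -4374. Geometric, ×-3 each step.
Track C: 4, 9, 13, 22, 35, 57, 92. A Fibonacci-like recurrence a_n = a_{n-1} + a_{n-2}.
The 22nd slot belongs to track A; its 8th term is 53.

53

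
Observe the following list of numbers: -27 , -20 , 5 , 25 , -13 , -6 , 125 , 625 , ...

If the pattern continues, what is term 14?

Reading positions in blocks of 4 reveals the pattern AABB — 2 tracks woven together.
Stream A: -27, -20, -13, -6 — arithmetic with common difference +7.
Stream B: 5, 25, 125, 625 — powers 5^1, 5^2, 5^3, ….
Position 14 → stream A, term 8 = 22.

22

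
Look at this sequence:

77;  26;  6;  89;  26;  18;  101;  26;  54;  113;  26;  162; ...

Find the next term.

125

Taking every 3rd term gives 3 separate tracks.
Stream A: 77, 89, 101, 113 — adding 12 each time.
Stream B: 26, 26, 26, 26 — the constant sequence 26.
Stream C: 6, 18, 54, 162 — geometric with ratio 3.
The 13th slot belongs to stream A; its 5th term is 125.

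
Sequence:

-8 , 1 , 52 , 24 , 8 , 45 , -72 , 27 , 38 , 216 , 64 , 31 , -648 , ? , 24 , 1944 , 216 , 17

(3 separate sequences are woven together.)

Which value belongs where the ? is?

125

Taking every 3rd term gives 3 separate tracks.
Track A: -8, 24, -72, 216, -648, 1944 — multiplying by -3 each time.
Track B: 1, 8, 27, 64, ?, 216 — the cubes 1³, 2³, 3³, ….
Track C: 52, 45, 38, 31, 24, 17 — arithmetic with common difference −7.
So the missing entry in track B is 125.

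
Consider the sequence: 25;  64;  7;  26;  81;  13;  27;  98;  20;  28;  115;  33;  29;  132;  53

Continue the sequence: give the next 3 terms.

30, 149, 86

Split by position mod 3: positions 1, 4, 7, … form one track, and each other residue class forms its own.
Stream A: 25, 26, 27, 28, 29 — linear: a_n = 24 + n.
Stream B: 64, 81, 98, 115, 132 — arithmetic with common difference +17.
Stream C: 7, 13, 20, 33, 53 — each term equals the sum of the previous two.
Position 16 → stream A, term 6 = 30.
The 17th slot belongs to stream B; its 6th term is 149.
Term 18 comes from stream C (its 6th entry): 86.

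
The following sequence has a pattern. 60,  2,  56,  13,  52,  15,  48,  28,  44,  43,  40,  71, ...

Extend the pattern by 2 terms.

36, 114

The terms cycle through 2 interleaved subsequences.
Stream A = 60, 56, 52, 48, 44, 40: linear: a_n = 64 − 4·n.
Stream B = 2, 13, 15, 28, 43, 71: each term equals the sum of the previous two.
Position 13 falls in stream A as its term 7, giving 36.
Position 14 falls in stream B as its term 7, giving 114.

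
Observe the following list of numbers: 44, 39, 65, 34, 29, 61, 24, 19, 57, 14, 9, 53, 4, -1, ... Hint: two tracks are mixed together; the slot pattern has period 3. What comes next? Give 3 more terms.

49, -6, -11

Reading positions in blocks of 3 reveals the pattern AAB — 2 tracks woven together.
Stream A: 44, 39, 34, 29, 24, 19, 14, 9, 4, -1 — linear: a_n = 49 − 5·n.
Stream B: 65, 61, 57, 53 — arithmetic, step −4.
Term 15 comes from stream B (its 5th entry): 49.
Position 16 falls in stream A as its term 11, giving -6.
Term 17 comes from stream A (its 12th entry): -11.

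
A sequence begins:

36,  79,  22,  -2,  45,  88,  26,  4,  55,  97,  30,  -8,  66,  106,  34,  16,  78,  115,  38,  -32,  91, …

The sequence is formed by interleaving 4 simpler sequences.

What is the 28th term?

-128

Split by position mod 4: positions 1, 5, 9, … form one track, and each other residue class forms its own.
Subsequence A is 36, 45, 55, 66, 78, 91, which is triangular numbers n(n+1)/2 for n = 8, 9, ….
Subsequence B is 79, 88, 97, 106, 115, which is arithmetic, step +9.
Subsequence C is 22, 26, 30, 34, 38, which is arithmetic with common difference +4.
Subsequence D is -2, 4, -8, 16, -32, which is multiplying by -2 each time.
Term 28 comes from subsequence D (its 7th entry): -128.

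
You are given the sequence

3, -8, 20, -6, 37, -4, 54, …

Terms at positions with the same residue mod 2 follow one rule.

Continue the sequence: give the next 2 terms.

-2, 71

Taking every 2nd term gives 2 separate tracks.
Subsequence A: 3, 20, 37, 54 — arithmetic, step +17.
Subsequence B: -8, -6, -4 — arithmetic with common difference +2.
Position 8 → subsequence B, term 4 = -2.
Position 9 falls in subsequence A as its term 5, giving 71.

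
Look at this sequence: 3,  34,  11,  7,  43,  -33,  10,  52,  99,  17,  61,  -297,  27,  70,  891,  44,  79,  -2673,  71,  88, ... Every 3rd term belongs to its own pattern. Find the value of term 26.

Split by position mod 3 into 3 tracks.
Subsequence A: 3, 7, 10, 17, 27, 44, 71 (Fibonacci-style (each term is the sum of the two before it)).
Subsequence B: 34, 43, 52, 61, 70, 79, 88 (linear: a_n = 25 + 9·n).
Subsequence C: 11, -33, 99, -297, 891, -2673 (geometric, ×-3 each step).
Position 26 falls in subsequence B as its term 9, giving 106.

106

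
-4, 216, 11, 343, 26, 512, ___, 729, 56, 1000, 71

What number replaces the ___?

41

Taking every 2nd term gives 2 separate tracks.
Stream A: -4, 11, 26, ?, 56, 71. Linear: a_n = -19 + 15·n.
Stream B: 216, 343, 512, 729, 1000. The cubes 6³, 7³, 8³, ….
So the missing entry in stream A is 41.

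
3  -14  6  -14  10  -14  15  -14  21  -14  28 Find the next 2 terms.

The terms cycle through 2 interleaved subsequences.
Track A is 3, 6, 10, 15, 21, 28, which is the triangular numbers T_2, T_3, ….
Track B is -14, -14, -14, -14, -14, which is the constant sequence -14.
Position 12 → track B, term 6 = -14.
The 13th slot belongs to track A; its 7th term is 36.

-14, 36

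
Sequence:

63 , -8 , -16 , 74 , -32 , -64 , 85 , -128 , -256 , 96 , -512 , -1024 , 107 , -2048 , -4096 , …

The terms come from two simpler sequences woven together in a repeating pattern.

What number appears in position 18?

-16384

The slot pattern repeats as ABB (period 3), so there are 2 interleaved tracks.
Track A: 63, 74, 85, 96, 107 (linear: a_n = 52 + 11·n).
Track B: -8, -16, -32, -64, -128, -256, -512, -1024, -2048, -4096 (a geometric progression (common ratio 2)).
Term 18 comes from track B (its 12th entry): -16384.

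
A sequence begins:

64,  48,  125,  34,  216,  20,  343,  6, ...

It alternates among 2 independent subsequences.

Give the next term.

512

Odd-indexed and even-indexed terms follow separate rules.
Subsequence A = 64, 125, 216, 343: perfect cubes starting at 4³.
Subsequence B = 48, 34, 20, 6: linear: a_n = 62 − 14·n.
Position 9 → subsequence A, term 5 = 512.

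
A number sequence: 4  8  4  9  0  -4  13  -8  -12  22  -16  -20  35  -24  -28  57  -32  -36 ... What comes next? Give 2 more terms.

92, -40

Positions follow the repeating pattern ABB; grouping by letter gives 2 tracks.
Track A: 4, 9, 13, 22, 35, 57 (a Fibonacci-like recurrence a_n = a_{n-1} + a_{n-2}).
Track B: 8, 4, 0, -4, -8, -12, -16, -20, -24, -28, -32, -36 (linear: a_n = 12 − 4·n).
Term 19 comes from track A (its 7th entry): 92.
Position 20 falls in track B as its term 13, giving -40.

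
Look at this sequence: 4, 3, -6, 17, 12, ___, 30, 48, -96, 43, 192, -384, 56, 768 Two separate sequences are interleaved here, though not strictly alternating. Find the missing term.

-24

Positions follow the repeating pattern ABB; grouping by letter gives 2 tracks.
Track A: 4, 17, 30, 43, 56. Adding 13 each time.
Track B: 3, -6, 12, ?, 48, -96, 192, -384, 768. Multiplying by -2 each time.
Track B's pattern makes the blank -24.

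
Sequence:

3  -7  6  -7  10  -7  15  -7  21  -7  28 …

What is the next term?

-7

Odd-indexed and even-indexed terms follow separate rules.
Stream A = 3, 6, 10, 15, 21, 28: the triangular numbers T_2, T_3, ….
Stream B = -7, -7, -7, -7, -7: constant -7.
Position 12 falls in stream B as its term 6, giving -7.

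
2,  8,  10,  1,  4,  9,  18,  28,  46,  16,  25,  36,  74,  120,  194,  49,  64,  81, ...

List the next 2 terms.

314, 508

The slot pattern repeats as AAABBB (period 6), so there are 2 interleaved tracks.
Stream A is 2, 8, 10, 18, 28, 46, 74, 120, 194, which is a Fibonacci-like recurrence a_n = a_{n-1} + a_{n-2}.
Stream B is 1, 4, 9, 16, 25, 36, 49, 64, 81, which is consecutive squares n² from n = 1.
Position 19 falls in stream A as its term 10, giving 314.
Position 20 → stream A, term 11 = 508.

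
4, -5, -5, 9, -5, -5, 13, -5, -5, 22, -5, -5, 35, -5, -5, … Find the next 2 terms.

57, -5

The slot pattern repeats as ABB (period 3), so there are 2 interleaved tracks.
Track A: 4, 9, 13, 22, 35. Each term equals the sum of the previous two.
Track B: -5, -5, -5, -5, -5, -5, -5, -5, -5, -5. The constant sequence -5.
Position 16 → track A, term 6 = 57.
The 17th slot belongs to track B; its 11th term is -5.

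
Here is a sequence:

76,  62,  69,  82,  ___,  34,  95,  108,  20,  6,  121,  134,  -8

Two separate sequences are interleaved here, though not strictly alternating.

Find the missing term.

Reading positions in blocks of 4 reveals the pattern AABB — 2 tracks woven together.
Subsequence A: 76, 62, ?, 34, 20, 6, -8. Arithmetic, step −14.
Subsequence B: 69, 82, 95, 108, 121, 134. Arithmetic with common difference +13.
Filling subsequence A at index 3 by its rule yields 48.

48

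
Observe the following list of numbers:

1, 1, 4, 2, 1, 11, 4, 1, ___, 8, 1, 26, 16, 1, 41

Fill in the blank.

Read the sequence 3 terms at a time; column i is its own pattern.
Subsequence A: 1, 2, 4, 8, 16 (successive powers of 2).
Subsequence B: 1, 1, 1, 1, 1 (constant 1).
Subsequence C: 4, 11, ?, 26, 41 (each term equals the sum of the previous two).
The gap is subsequence C's term 3; the rule gives 15.

15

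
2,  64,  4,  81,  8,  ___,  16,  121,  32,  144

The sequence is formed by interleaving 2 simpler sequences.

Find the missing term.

100

Odd-indexed and even-indexed terms follow separate rules.
Subsequence A: 2, 4, 8, 16, 32 (a geometric progression (common ratio 2)).
Subsequence B: 64, 81, ?, 121, 144 (the squares 8², 9², 10², …).
So the missing entry in subsequence B is 100.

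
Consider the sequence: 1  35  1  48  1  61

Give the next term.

Taking every 2nd term gives 2 separate tracks.
Track A: 1, 1, 1 — the constant sequence 1.
Track B: 35, 48, 61 — arithmetic, step +13.
The 7th slot belongs to track A; its 4th term is 1.

1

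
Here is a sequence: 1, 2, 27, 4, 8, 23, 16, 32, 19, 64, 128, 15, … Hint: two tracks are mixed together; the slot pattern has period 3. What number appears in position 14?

The slot pattern repeats as AAB (period 3), so there are 2 interleaved tracks.
Stream A = 1, 2, 4, 8, 16, 32, 64, 128: powers of 2.
Stream B = 27, 23, 19, 15: arithmetic with common difference −4.
Term 14 comes from stream A (its 10th entry): 512.

512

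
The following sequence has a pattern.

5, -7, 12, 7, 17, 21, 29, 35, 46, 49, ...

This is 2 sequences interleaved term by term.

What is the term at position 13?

Positions 1, 3, 5, … form one subsequence and positions 2, 4, 6, … form another.
Stream A is 5, 12, 17, 29, 46, which is Fibonacci-style (each term is the sum of the two before it).
Stream B is -7, 7, 21, 35, 49, which is linear: a_n = -21 + 14·n.
The 13th slot belongs to stream A; its 7th term is 121.

121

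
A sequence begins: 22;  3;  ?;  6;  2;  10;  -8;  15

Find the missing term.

Positions 1, 3, 5, … form one subsequence and positions 2, 4, 6, … form another.
Track A: 22, ?, 2, -8 — subtracting 10 each time.
Track B: 3, 6, 10, 15 — triangular numbers starting at T_2.
Track A's pattern makes the blank 12.

12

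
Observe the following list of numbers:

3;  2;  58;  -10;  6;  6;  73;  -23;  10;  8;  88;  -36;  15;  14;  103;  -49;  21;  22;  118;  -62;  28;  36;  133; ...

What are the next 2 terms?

Taking every 4th term gives 4 separate tracks.
Subsequence A: 3, 6, 10, 15, 21, 28 (the triangular numbers T_2, T_3, …).
Subsequence B: 2, 6, 8, 14, 22, 36 (Fibonacci-style (each term is the sum of the two before it)).
Subsequence C: 58, 73, 88, 103, 118, 133 (arithmetic, step +15).
Subsequence D: -10, -23, -36, -49, -62 (arithmetic with common difference −13).
Position 24 → subsequence D, term 6 = -75.
Position 25 → subsequence A, term 7 = 36.

-75, 36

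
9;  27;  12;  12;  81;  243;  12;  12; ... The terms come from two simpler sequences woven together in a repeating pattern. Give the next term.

729

The slot pattern repeats as AABB (period 4), so there are 2 interleaved tracks.
Stream A = 9, 27, 81, 243: successive powers of 3.
Stream B = 12, 12, 12, 12: the constant sequence 12.
The 9th slot belongs to stream A; its 5th term is 729.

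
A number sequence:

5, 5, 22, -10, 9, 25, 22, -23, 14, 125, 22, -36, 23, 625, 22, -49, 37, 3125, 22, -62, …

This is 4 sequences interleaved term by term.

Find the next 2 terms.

The terms cycle through 4 interleaved subsequences.
Subsequence A: 5, 9, 14, 23, 37. Fibonacci-style (each term is the sum of the two before it).
Subsequence B: 5, 25, 125, 625, 3125. Geometric with ratio 5.
Subsequence C: 22, 22, 22, 22, 22. Always 22.
Subsequence D: -10, -23, -36, -49, -62. Subtracting 13 each time.
Position 21 falls in subsequence A as its term 6, giving 60.
Position 22 → subsequence B, term 6 = 15625.

60, 15625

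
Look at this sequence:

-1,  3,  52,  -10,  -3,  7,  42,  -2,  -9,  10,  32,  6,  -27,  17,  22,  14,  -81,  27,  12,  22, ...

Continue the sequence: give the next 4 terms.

-243, 44, 2, 30

Split by position mod 4 into 4 tracks.
Track A = -1, -3, -9, -27, -81: multiplying by 3 each time.
Track B = 3, 7, 10, 17, 27: a Fibonacci-like recurrence a_n = a_{n-1} + a_{n-2}.
Track C = 52, 42, 32, 22, 12: linear: a_n = 62 − 10·n.
Track D = -10, -2, 6, 14, 22: arithmetic with common difference +8.
Term 21 comes from track A (its 6th entry): -243.
Position 22 falls in track B as its term 6, giving 44.
Position 23 falls in track C as its term 6, giving 2.
Position 24 falls in track D as its term 6, giving 30.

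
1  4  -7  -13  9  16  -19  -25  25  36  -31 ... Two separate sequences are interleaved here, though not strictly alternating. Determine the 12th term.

-37

The slot pattern repeats as AABB (period 4), so there are 2 interleaved tracks.
Stream A is 1, 4, 9, 16, 25, 36, which is the squares 1², 2², 3², ….
Stream B is -7, -13, -19, -25, -31, which is arithmetic with common difference −6.
The 12th slot belongs to stream B; its 6th term is -37.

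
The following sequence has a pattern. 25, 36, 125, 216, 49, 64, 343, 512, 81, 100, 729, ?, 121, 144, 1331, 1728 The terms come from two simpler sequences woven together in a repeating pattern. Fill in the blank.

The slot pattern repeats as AABB (period 4), so there are 2 interleaved tracks.
Track A: 25, 36, 49, 64, 81, 100, 121, 144 — consecutive squares n² from n = 5.
Track B: 125, 216, 343, 512, 729, ?, 1331, 1728 — consecutive cubes n³ from n = 5.
Track B's pattern makes the blank 1000.

1000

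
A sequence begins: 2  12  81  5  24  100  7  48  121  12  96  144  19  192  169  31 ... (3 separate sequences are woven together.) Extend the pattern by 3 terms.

The terms cycle through 3 interleaved subsequences.
Subsequence A: 2, 5, 7, 12, 19, 31. Each term equals the sum of the previous two.
Subsequence B: 12, 24, 48, 96, 192. Geometric with ratio 2.
Subsequence C: 81, 100, 121, 144, 169. The squares 9², 10², 11², ….
Position 17 falls in subsequence B as its term 6, giving 384.
Term 18 comes from subsequence C (its 6th entry): 196.
Term 19 comes from subsequence A (its 7th entry): 50.

384, 196, 50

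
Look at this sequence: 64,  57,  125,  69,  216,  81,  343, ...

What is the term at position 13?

1000

Taking every 2nd term gives 2 separate tracks.
Track A = 64, 125, 216, 343: the cubes 4³, 5³, 6³, ….
Track B = 57, 69, 81: adding 12 each time.
Position 13 falls in track A as its term 7, giving 1000.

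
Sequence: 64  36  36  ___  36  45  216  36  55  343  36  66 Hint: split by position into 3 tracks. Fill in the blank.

The terms cycle through 3 interleaved subsequences.
Track A: 64, ?, 216, 343. Consecutive cubes n³ from n = 4.
Track B: 36, 36, 36, 36. Always 36.
Track C: 36, 45, 55, 66. Triangular numbers n(n+1)/2 for n = 8, 9, ….
Filling track A at index 2 by its rule yields 125.

125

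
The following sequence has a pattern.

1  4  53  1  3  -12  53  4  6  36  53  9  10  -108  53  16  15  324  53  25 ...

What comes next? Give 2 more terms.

Split by position mod 4 into 4 tracks.
Track A: 1, 3, 6, 10, 15 — triangular numbers starting at T_1.
Track B: 4, -12, 36, -108, 324 — geometric, ×-3 each step.
Track C: 53, 53, 53, 53, 53 — the constant sequence 53.
Track D: 1, 4, 9, 16, 25 — the squares 1², 2², 3², ….
The 21st slot belongs to track A; its 6th term is 21.
The 22nd slot belongs to track B; its 6th term is -972.

21, -972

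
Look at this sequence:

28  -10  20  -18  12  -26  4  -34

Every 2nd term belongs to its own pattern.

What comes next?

Odd-indexed and even-indexed terms follow separate rules.
Subsequence A = 28, 20, 12, 4: linear: a_n = 36 − 8·n.
Subsequence B = -10, -18, -26, -34: subtracting 8 each time.
Position 9 → subsequence A, term 5 = -4.

-4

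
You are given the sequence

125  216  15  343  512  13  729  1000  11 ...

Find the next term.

Positions follow the repeating pattern AAB; grouping by letter gives 2 tracks.
Stream A: 125, 216, 343, 512, 729, 1000. Perfect cubes starting at 5³.
Stream B: 15, 13, 11. Arithmetic, step −2.
Position 10 falls in stream A as its term 7, giving 1331.

1331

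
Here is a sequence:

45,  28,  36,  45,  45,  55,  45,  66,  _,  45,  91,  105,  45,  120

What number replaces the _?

The slot pattern repeats as ABB (period 3), so there are 2 interleaved tracks.
Track A is 45, 45, 45, 45, 45, which is constant 45.
Track B is 28, 36, 45, 55, 66, ?, 91, 105, 120, which is triangular numbers starting at T_7.
Track B's pattern makes the blank 78.

78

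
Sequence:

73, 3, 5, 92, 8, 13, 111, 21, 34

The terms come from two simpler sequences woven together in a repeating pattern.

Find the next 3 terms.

130, 55, 89

Positions follow the repeating pattern ABB; grouping by letter gives 2 tracks.
Track A: 73, 92, 111 — arithmetic, step +19.
Track B: 3, 5, 8, 13, 21, 34 — a Fibonacci-like recurrence a_n = a_{n-1} + a_{n-2}.
Position 10 → track A, term 4 = 130.
The 11th slot belongs to track B; its 7th term is 55.
The 12th slot belongs to track B; its 8th term is 89.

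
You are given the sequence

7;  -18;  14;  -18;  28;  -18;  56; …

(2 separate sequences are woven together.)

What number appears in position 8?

Odd-indexed and even-indexed terms follow separate rules.
Subsequence A is 7, 14, 28, 56, which is geometric, ×2 each step.
Subsequence B is -18, -18, -18, which is always -18.
Term 8 comes from subsequence B (its 4th entry): -18.

-18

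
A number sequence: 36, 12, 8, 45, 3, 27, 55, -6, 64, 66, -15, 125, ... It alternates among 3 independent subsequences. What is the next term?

The terms cycle through 3 interleaved subsequences.
Track A is 36, 45, 55, 66, which is triangular numbers starting at T_8.
Track B is 12, 3, -6, -15, which is subtracting 9 each time.
Track C is 8, 27, 64, 125, which is perfect cubes starting at 2³.
Position 13 → track A, term 5 = 78.

78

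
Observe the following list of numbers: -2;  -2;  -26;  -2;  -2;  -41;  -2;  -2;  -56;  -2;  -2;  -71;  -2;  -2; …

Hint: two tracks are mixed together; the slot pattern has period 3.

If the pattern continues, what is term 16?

-2

Positions follow the repeating pattern AAB; grouping by letter gives 2 tracks.
Subsequence A: -2, -2, -2, -2, -2, -2, -2, -2, -2, -2. Always -2.
Subsequence B: -26, -41, -56, -71. Subtracting 15 each time.
Term 16 comes from subsequence A (its 11th entry): -2.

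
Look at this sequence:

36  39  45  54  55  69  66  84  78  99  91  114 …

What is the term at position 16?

Taking every 2nd term gives 2 separate tracks.
Subsequence A: 36, 45, 55, 66, 78, 91 (triangular numbers n(n+1)/2 for n = 8, 9, …).
Subsequence B: 39, 54, 69, 84, 99, 114 (linear: a_n = 24 + 15·n).
Position 16 → subsequence B, term 8 = 144.

144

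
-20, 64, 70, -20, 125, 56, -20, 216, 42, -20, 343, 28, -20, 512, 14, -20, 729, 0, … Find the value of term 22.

-20

Split by position mod 3 into 3 tracks.
Subsequence A: -20, -20, -20, -20, -20, -20 (always -20).
Subsequence B: 64, 125, 216, 343, 512, 729 (the cubes 4³, 5³, 6³, …).
Subsequence C: 70, 56, 42, 28, 14, 0 (arithmetic with common difference −14).
The 22nd slot belongs to subsequence A; its 8th term is -20.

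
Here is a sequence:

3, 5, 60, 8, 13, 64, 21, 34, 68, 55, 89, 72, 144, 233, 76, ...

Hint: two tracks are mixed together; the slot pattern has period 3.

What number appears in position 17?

610

Reading positions in blocks of 3 reveals the pattern AAB — 2 tracks woven together.
Subsequence A: 3, 5, 8, 13, 21, 34, 55, 89, 144, 233 (each term equals the sum of the previous two).
Subsequence B: 60, 64, 68, 72, 76 (arithmetic, step +4).
Term 17 comes from subsequence A (its 12th entry): 610.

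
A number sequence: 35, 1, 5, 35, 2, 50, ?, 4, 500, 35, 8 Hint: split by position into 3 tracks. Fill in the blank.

35

The terms cycle through 3 interleaved subsequences.
Subsequence A: 35, 35, ?, 35 — the constant sequence 35.
Subsequence B: 1, 2, 4, 8 — powers of 2.
Subsequence C: 5, 50, 500 — geometric, ×10 each step.
The gap is subsequence A's term 3; the rule gives 35.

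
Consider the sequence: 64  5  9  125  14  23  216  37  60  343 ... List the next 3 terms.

97, 157, 512

The slot pattern repeats as ABB (period 3), so there are 2 interleaved tracks.
Stream A: 64, 125, 216, 343 (consecutive cubes n³ from n = 4).
Stream B: 5, 9, 14, 23, 37, 60 (Fibonacci-style (each term is the sum of the two before it)).
Term 11 comes from stream B (its 7th entry): 97.
The 12th slot belongs to stream B; its 8th term is 157.
Position 13 falls in stream A as its term 5, giving 512.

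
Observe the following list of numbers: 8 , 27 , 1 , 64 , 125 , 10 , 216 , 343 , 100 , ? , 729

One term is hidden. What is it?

Reading positions in blocks of 3 reveals the pattern AAB — 2 tracks woven together.
Track A: 8, 27, 64, 125, 216, 343, ?, 729. Perfect cubes starting at 2³.
Track B: 1, 10, 100. Successive powers of 10.
Filling track A at index 7 by its rule yields 512.

512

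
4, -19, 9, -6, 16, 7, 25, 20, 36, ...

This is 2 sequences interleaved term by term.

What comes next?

Odd-indexed and even-indexed terms follow separate rules.
Stream A: 4, 9, 16, 25, 36 (perfect squares starting at 2²).
Stream B: -19, -6, 7, 20 (arithmetic with common difference +13).
Position 10 → stream B, term 5 = 33.

33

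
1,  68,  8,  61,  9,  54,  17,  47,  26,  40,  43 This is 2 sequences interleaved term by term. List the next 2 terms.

33, 69

Positions 1, 3, 5, … form one subsequence and positions 2, 4, 6, … form another.
Track A: 1, 8, 9, 17, 26, 43 — Fibonacci-style (each term is the sum of the two before it).
Track B: 68, 61, 54, 47, 40 — linear: a_n = 75 − 7·n.
Position 12 → track B, term 6 = 33.
Term 13 comes from track A (its 7th entry): 69.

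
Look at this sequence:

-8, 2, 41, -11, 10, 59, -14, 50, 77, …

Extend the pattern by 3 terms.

-17, 250, 95

Split by position mod 3: positions 1, 4, 7, … form one track, and each other residue class forms its own.
Track A is -8, -11, -14, which is arithmetic with common difference −3.
Track B is 2, 10, 50, which is geometric with ratio 5.
Track C is 41, 59, 77, which is adding 18 each time.
Position 10 falls in track A as its term 4, giving -17.
Position 11 falls in track B as its term 4, giving 250.
Position 12 falls in track C as its term 4, giving 95.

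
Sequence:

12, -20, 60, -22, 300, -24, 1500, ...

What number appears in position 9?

7500

Split by position mod 2 into 2 tracks.
Subsequence A: 12, 60, 300, 1500 — geometric, ×5 each step.
Subsequence B: -20, -22, -24 — arithmetic, step −2.
The 9th slot belongs to subsequence A; its 5th term is 7500.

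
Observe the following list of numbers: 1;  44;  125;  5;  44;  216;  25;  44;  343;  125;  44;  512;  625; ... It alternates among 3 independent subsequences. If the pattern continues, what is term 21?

1331

Split by position mod 3: positions 1, 4, 7, … form one track, and each other residue class forms its own.
Track A: 1, 5, 25, 125, 625 — powers 5^0, 5^1, 5^2, ….
Track B: 44, 44, 44, 44 — constant 44.
Track C: 125, 216, 343, 512 — perfect cubes starting at 5³.
Term 21 comes from track C (its 7th entry): 1331.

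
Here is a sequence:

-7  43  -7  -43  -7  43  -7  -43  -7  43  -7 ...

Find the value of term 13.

-7

The terms cycle through 2 interleaved subsequences.
Track A: -7, -7, -7, -7, -7, -7. Always -7.
Track B: 43, -43, 43, -43, 43. Alternating ±43.
Position 13 falls in track A as its term 7, giving -7.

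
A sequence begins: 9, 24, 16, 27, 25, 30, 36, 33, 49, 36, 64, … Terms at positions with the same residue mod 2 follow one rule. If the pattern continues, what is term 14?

Taking every 2nd term gives 2 separate tracks.
Subsequence A: 9, 16, 25, 36, 49, 64 (consecutive squares n² from n = 3).
Subsequence B: 24, 27, 30, 33, 36 (linear: a_n = 21 + 3·n).
The 14th slot belongs to subsequence B; its 7th term is 42.

42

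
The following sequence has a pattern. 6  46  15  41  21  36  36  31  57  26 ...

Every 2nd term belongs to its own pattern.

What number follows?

Odd-indexed and even-indexed terms follow separate rules.
Track A: 6, 15, 21, 36, 57 — Fibonacci-style (each term is the sum of the two before it).
Track B: 46, 41, 36, 31, 26 — arithmetic, step −5.
Position 11 falls in track A as its term 6, giving 93.

93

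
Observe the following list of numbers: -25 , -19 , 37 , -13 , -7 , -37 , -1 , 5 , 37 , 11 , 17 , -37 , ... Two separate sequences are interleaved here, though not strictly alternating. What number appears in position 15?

37

The slot pattern repeats as AAB (period 3), so there are 2 interleaved tracks.
Track A: -25, -19, -13, -7, -1, 5, 11, 17 (adding 6 each time).
Track B: 37, -37, 37, -37 (oscillating between 37 and -37).
Position 15 falls in track B as its term 5, giving 37.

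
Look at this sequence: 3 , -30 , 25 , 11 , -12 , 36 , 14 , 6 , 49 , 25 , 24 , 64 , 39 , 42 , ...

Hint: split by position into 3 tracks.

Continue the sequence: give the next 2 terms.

Split by position mod 3 into 3 tracks.
Track A: 3, 11, 14, 25, 39 — Fibonacci-style (each term is the sum of the two before it).
Track B: -30, -12, 6, 24, 42 — adding 18 each time.
Track C: 25, 36, 49, 64 — the squares 5², 6², 7², ….
Position 15 falls in track C as its term 5, giving 81.
Position 16 → track A, term 6 = 64.

81, 64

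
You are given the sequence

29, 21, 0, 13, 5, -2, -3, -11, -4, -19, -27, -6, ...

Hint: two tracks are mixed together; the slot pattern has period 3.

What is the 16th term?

The slot pattern repeats as AAB (period 3), so there are 2 interleaved tracks.
Subsequence A = 29, 21, 13, 5, -3, -11, -19, -27: linear: a_n = 37 − 8·n.
Subsequence B = 0, -2, -4, -6: subtracting 2 each time.
Term 16 comes from subsequence A (its 11th entry): -51.

-51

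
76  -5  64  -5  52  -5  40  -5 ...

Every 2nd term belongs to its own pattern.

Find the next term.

28

Taking every 2nd term gives 2 separate tracks.
Track A: 76, 64, 52, 40. Linear: a_n = 88 − 12·n.
Track B: -5, -5, -5, -5. Constant -5.
Term 9 comes from track A (its 5th entry): 28.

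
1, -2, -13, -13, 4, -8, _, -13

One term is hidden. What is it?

Positions follow the repeating pattern AABB; grouping by letter gives 2 tracks.
Track A: 1, -2, 4, -8. Multiplying by -2 each time.
Track B: -13, -13, ?, -13. Always -13.
Filling track B at index 3 by its rule yields -13.

-13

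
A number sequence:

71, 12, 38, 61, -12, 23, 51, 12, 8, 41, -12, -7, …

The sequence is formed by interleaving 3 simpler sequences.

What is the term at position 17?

-12

Split by position mod 3: positions 1, 4, 7, … form one track, and each other residue class forms its own.
Stream A: 71, 61, 51, 41 (subtracting 10 each time).
Stream B: 12, -12, 12, -12 (alternating ±12).
Stream C: 38, 23, 8, -7 (arithmetic with common difference −15).
The 17th slot belongs to stream B; its 6th term is -12.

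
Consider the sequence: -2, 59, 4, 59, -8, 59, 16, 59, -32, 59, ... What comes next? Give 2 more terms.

64, 59

The terms cycle through 2 interleaved subsequences.
Track A: -2, 4, -8, 16, -32. Geometric, ×-2 each step.
Track B: 59, 59, 59, 59, 59. Constant 59.
Position 11 falls in track A as its term 6, giving 64.
The 12th slot belongs to track B; its 6th term is 59.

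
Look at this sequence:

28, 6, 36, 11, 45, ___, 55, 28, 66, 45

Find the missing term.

17

The terms cycle through 2 interleaved subsequences.
Track A: 28, 36, 45, 55, 66 (triangular numbers starting at T_7).
Track B: 6, 11, ?, 28, 45 (a Fibonacci-like recurrence a_n = a_{n-1} + a_{n-2}).
So the missing entry in track B is 17.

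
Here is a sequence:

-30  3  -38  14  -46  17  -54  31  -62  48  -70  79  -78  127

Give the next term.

-86

Positions 1, 3, 5, … form one subsequence and positions 2, 4, 6, … form another.
Stream A: -30, -38, -46, -54, -62, -70, -78 — arithmetic, step −8.
Stream B: 3, 14, 17, 31, 48, 79, 127 — Fibonacci-style (each term is the sum of the two before it).
Position 15 → stream A, term 8 = -86.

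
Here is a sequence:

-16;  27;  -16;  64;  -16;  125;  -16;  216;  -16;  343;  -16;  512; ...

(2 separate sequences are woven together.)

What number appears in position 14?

Odd-indexed and even-indexed terms follow separate rules.
Track A = -16, -16, -16, -16, -16, -16: always -16.
Track B = 27, 64, 125, 216, 343, 512: perfect cubes starting at 3³.
Position 14 falls in track B as its term 7, giving 729.

729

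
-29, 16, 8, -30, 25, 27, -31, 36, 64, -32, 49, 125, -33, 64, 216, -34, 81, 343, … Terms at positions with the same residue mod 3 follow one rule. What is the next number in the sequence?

-35

Split by position mod 3 into 3 tracks.
Subsequence A is -29, -30, -31, -32, -33, -34, which is arithmetic with common difference −1.
Subsequence B is 16, 25, 36, 49, 64, 81, which is consecutive squares n² from n = 4.
Subsequence C is 8, 27, 64, 125, 216, 343, which is consecutive cubes n³ from n = 2.
Term 19 comes from subsequence A (its 7th entry): -35.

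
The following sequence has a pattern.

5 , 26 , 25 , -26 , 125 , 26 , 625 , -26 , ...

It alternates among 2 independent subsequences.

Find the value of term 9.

3125

Split by position mod 2 into 2 tracks.
Stream A is 5, 25, 125, 625, which is powers of 5.
Stream B is 26, -26, 26, -26, which is the oscillation 26·(−1)^(n+1).
Term 9 comes from stream A (its 5th entry): 3125.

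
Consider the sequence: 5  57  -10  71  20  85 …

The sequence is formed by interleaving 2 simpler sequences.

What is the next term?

The terms cycle through 2 interleaved subsequences.
Subsequence A is 5, -10, 20, which is multiplying by -2 each time.
Subsequence B is 57, 71, 85, which is linear: a_n = 43 + 14·n.
The 7th slot belongs to subsequence A; its 4th term is -40.

-40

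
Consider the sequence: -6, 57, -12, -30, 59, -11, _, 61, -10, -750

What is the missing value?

Split by position mod 3: positions 1, 4, 7, … form one track, and each other residue class forms its own.
Track A = -6, -30, ?, -750: multiplying by 5 each time.
Track B = 57, 59, 61: adding 2 each time.
Track C = -12, -11, -10: arithmetic, step +1.
Filling track A at index 3 by its rule yields -150.

-150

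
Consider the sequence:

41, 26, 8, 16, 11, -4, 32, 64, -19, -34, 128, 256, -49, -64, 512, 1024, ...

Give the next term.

-79

The slot pattern repeats as AABB (period 4), so there are 2 interleaved tracks.
Track A: 41, 26, 11, -4, -19, -34, -49, -64 (arithmetic with common difference −15).
Track B: 8, 16, 32, 64, 128, 256, 512, 1024 (successive powers of 2).
Position 17 → track A, term 9 = -79.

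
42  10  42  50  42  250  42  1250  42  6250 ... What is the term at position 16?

781250

Taking every 2nd term gives 2 separate tracks.
Stream A: 42, 42, 42, 42, 42 (the constant sequence 42).
Stream B: 10, 50, 250, 1250, 6250 (a geometric progression (common ratio 5)).
Position 16 falls in stream B as its term 8, giving 781250.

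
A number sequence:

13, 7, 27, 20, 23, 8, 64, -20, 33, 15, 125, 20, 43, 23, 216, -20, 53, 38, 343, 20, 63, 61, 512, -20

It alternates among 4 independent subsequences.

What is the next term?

Split by position mod 4 into 4 tracks.
Track A = 13, 23, 33, 43, 53, 63: linear: a_n = 3 + 10·n.
Track B = 7, 8, 15, 23, 38, 61: a Fibonacci-like recurrence a_n = a_{n-1} + a_{n-2}.
Track C = 27, 64, 125, 216, 343, 512: the cubes 3³, 4³, 5³, ….
Track D = 20, -20, 20, -20, 20, -20: alternating ±20.
Position 25 → track A, term 7 = 73.

73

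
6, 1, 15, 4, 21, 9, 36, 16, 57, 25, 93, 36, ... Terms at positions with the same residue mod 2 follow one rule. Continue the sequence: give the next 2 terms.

Positions 1, 3, 5, … form one subsequence and positions 2, 4, 6, … form another.
Track A: 6, 15, 21, 36, 57, 93. A Fibonacci-like recurrence a_n = a_{n-1} + a_{n-2}.
Track B: 1, 4, 9, 16, 25, 36. The squares 1², 2², 3², ….
The 13th slot belongs to track A; its 7th term is 150.
The 14th slot belongs to track B; its 7th term is 49.

150, 49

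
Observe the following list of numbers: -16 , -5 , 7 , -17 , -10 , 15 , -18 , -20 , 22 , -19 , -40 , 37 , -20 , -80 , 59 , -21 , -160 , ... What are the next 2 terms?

Split by position mod 3 into 3 tracks.
Track A: -16, -17, -18, -19, -20, -21 (arithmetic, step −1).
Track B: -5, -10, -20, -40, -80, -160 (geometric with ratio 2).
Track C: 7, 15, 22, 37, 59 (Fibonacci-style (each term is the sum of the two before it)).
Term 18 comes from track C (its 6th entry): 96.
Term 19 comes from track A (its 7th entry): -22.

96, -22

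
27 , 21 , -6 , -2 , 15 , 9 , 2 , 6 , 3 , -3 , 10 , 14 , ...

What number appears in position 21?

-33

Reading positions in blocks of 4 reveals the pattern AABB — 2 tracks woven together.
Track A: 27, 21, 15, 9, 3, -3 (subtracting 6 each time).
Track B: -6, -2, 2, 6, 10, 14 (arithmetic with common difference +4).
Position 21 → track A, term 11 = -33.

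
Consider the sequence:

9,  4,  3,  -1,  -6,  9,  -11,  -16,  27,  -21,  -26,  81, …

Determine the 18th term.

The slot pattern repeats as AAB (period 3), so there are 2 interleaved tracks.
Track A = 9, 4, -1, -6, -11, -16, -21, -26: linear: a_n = 14 − 5·n.
Track B = 3, 9, 27, 81: a geometric progression (common ratio 3).
The 18th slot belongs to track B; its 6th term is 729.

729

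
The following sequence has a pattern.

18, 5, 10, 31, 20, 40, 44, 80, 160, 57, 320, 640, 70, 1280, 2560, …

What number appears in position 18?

10240

Positions follow the repeating pattern ABB; grouping by letter gives 2 tracks.
Track A: 18, 31, 44, 57, 70. Adding 13 each time.
Track B: 5, 10, 20, 40, 80, 160, 320, 640, 1280, 2560. Geometric, ×2 each step.
Position 18 falls in track B as its term 12, giving 10240.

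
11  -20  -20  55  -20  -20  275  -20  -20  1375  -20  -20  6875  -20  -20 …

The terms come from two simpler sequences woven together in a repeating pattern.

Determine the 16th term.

Positions follow the repeating pattern ABB; grouping by letter gives 2 tracks.
Track A: 11, 55, 275, 1375, 6875 (multiplying by 5 each time).
Track B: -20, -20, -20, -20, -20, -20, -20, -20, -20, -20 (always -20).
The 16th slot belongs to track A; its 6th term is 34375.

34375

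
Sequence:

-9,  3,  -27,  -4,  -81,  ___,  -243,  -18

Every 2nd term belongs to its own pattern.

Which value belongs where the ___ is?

The terms cycle through 2 interleaved subsequences.
Subsequence A is -9, -27, -81, -243, which is a geometric progression (common ratio 3).
Subsequence B is 3, -4, ?, -18, which is linear: a_n = 10 − 7·n.
The gap is subsequence B's term 3; the rule gives -11.

-11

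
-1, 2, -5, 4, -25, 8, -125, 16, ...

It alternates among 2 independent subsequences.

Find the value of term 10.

32

Split by position mod 2 into 2 tracks.
Track A: -1, -5, -25, -125 — geometric with ratio 5.
Track B: 2, 4, 8, 16 — powers 2^1, 2^2, 2^3, ….
Term 10 comes from track B (its 5th entry): 32.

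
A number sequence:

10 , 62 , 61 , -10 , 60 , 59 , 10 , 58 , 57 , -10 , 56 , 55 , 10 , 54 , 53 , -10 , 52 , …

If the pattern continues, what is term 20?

50

Positions follow the repeating pattern ABB; grouping by letter gives 2 tracks.
Track A: 10, -10, 10, -10, 10, -10 — the oscillation 10·(−1)^(n+1).
Track B: 62, 61, 60, 59, 58, 57, 56, 55, 54, 53, 52 — subtracting 1 each time.
Position 20 → track B, term 13 = 50.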